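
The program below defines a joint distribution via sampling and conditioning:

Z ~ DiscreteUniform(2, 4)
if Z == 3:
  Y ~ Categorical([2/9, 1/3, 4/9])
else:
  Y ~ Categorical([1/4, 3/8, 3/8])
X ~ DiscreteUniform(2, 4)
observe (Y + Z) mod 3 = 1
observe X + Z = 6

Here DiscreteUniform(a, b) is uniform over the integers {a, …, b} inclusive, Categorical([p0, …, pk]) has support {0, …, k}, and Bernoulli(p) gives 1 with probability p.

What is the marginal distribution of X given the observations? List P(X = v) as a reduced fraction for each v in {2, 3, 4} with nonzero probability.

P(X=2) = 6/23, P(X=3) = 8/23, P(X=4) = 9/23

Enumerate traces; 3 have nonzero weight after conditioning:
  (Z=2, Y=2, X=4) weight 1/24
  (Z=3, Y=1, X=3) weight 1/27
  (Z=4, Y=0, X=2) weight 1/36
Group by X:
  weight(X=2) = 1/36
  weight(X=3) = 1/27
  weight(X=4) = 1/24
Total weight = 1/36 + 1/27 + 1/24 = 23/216
P(X=2 | obs) = 1/36 / 23/216 = 6/23
P(X=3 | obs) = 1/27 / 23/216 = 8/23
P(X=4 | obs) = 1/24 / 23/216 = 9/23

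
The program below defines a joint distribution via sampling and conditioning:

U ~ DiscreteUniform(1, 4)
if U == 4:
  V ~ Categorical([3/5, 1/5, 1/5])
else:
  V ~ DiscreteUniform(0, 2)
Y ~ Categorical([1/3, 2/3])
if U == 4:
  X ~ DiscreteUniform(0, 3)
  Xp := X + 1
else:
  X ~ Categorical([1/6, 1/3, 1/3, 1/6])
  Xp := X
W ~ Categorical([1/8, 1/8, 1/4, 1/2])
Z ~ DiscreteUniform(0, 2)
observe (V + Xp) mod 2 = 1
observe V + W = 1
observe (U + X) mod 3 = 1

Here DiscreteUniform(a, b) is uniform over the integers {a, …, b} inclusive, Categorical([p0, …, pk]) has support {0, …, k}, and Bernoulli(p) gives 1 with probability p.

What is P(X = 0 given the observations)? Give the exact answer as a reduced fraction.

P(X = 0 | obs) = 37/96

Enumerate traces; 36 have nonzero weight after conditioning:
  (U=1, V=0, Y=0, X=3, W=1, Z=0) weight 1/5184
  (U=1, V=0, Y=0, X=3, W=1, Z=1) weight 1/5184
  (U=1, V=0, Y=0, X=3, W=1, Z=2) weight 1/5184
  (U=1, V=0, Y=1, X=3, W=1, Z=0) weight 1/2592
  (U=1, V=0, Y=1, X=3, W=1, Z=1) weight 1/2592
  (U=1, V=0, Y=1, X=3, W=1, Z=2) weight 1/2592
  (U=1, V=1, Y=0, X=0, W=0, Z=0) weight 1/5184
  (U=1, V=1, Y=0, X=0, W=0, Z=1) weight 1/5184
  (U=2, V=1, Y=0, X=2, W=0, Z=0) weight 1/2592
  (U=3, V=0, Y=0, X=1, W=1, Z=0) weight 1/2592
  … 26 more
Group by X:
  weight(X=0) = 37/5760
  weight(X=1) = 1/288
  weight(X=2) = 1/288
  weight(X=3) = 19/5760
Total weight = 37/5760 + 1/288 + 1/288 + 19/5760 = 1/60
P(X=0 | obs) = 37/5760 / 1/60 = 37/96
P(X=1 | obs) = 1/288 / 1/60 = 5/24
P(X=2 | obs) = 1/288 / 1/60 = 5/24
P(X=3 | obs) = 19/5760 / 1/60 = 19/96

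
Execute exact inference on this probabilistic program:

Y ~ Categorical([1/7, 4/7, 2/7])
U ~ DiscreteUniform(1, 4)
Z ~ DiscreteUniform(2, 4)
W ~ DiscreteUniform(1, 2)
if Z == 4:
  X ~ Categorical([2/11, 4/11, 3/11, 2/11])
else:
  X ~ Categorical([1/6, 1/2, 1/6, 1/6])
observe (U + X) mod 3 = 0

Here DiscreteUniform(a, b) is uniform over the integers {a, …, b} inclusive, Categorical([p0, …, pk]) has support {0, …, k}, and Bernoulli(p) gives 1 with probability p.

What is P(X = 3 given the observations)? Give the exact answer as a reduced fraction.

P(X = 3 | obs) = 1/7

Enumerate traces; 90 have nonzero weight after conditioning:
  (Y=0, U=1, Z=2, W=1, X=2) weight 1/1008
  (Y=0, U=1, Z=2, W=2, X=2) weight 1/1008
  (Y=0, U=1, Z=3, W=1, X=2) weight 1/1008
  (Y=0, U=1, Z=3, W=2, X=2) weight 1/1008
  (Y=0, U=1, Z=4, W=1, X=2) weight 1/616
  (Y=0, U=1, Z=4, W=2, X=2) weight 1/616
  (Y=0, U=2, Z=2, W=1, X=1) weight 1/336
  (Y=0, U=2, Z=2, W=2, X=1) weight 1/336
  (Y=0, U=3, Z=2, W=1, X=0) weight 1/1008
  (Y=0, U=3, Z=2, W=1, X=3) weight 1/1008
  … 80 more
Group by X:
  weight(X=0) = 17/396
  weight(X=1) = 5/44
  weight(X=2) = 10/99
  weight(X=3) = 17/396
Total weight = 17/396 + 5/44 + 10/99 + 17/396 = 119/396
P(X=0 | obs) = 17/396 / 119/396 = 1/7
P(X=1 | obs) = 5/44 / 119/396 = 45/119
P(X=2 | obs) = 10/99 / 119/396 = 40/119
P(X=3 | obs) = 17/396 / 119/396 = 1/7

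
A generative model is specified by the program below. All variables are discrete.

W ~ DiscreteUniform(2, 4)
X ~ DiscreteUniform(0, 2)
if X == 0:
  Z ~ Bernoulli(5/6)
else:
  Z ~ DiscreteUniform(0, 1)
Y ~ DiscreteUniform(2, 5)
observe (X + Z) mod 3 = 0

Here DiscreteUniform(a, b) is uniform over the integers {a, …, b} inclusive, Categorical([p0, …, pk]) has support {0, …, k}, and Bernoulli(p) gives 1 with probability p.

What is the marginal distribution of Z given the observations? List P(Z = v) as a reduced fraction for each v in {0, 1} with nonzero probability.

P(Z=0) = 1/4, P(Z=1) = 3/4

Enumerate traces; 24 have nonzero weight after conditioning:
  (W=2, X=0, Z=0, Y=2) weight 1/216
  (W=2, X=0, Z=0, Y=3) weight 1/216
  (W=2, X=0, Z=0, Y=4) weight 1/216
  (W=2, X=0, Z=0, Y=5) weight 1/216
  (W=2, X=2, Z=1, Y=2) weight 1/72
  (W=2, X=2, Z=1, Y=3) weight 1/72
  (W=2, X=2, Z=1, Y=4) weight 1/72
  (W=2, X=2, Z=1, Y=5) weight 1/72
  … 16 more
Group by Z:
  weight(Z=0) = 1/18
  weight(Z=1) = 1/6
Total weight = 1/18 + 1/6 = 2/9
P(Z=0 | obs) = 1/18 / 2/9 = 1/4
P(Z=1 | obs) = 1/6 / 2/9 = 3/4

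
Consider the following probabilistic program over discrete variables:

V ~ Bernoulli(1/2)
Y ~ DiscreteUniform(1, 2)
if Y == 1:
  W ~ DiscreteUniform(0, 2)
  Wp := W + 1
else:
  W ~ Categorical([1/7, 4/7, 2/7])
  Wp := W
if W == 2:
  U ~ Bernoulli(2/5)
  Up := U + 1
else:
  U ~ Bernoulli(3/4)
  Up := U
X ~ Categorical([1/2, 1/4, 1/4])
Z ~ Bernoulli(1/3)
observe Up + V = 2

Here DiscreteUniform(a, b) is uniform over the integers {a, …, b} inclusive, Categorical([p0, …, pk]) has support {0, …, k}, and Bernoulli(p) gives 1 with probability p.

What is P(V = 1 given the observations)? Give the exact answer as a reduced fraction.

P(V = 1 | obs) = 591/695

Enumerate traces; 48 have nonzero weight after conditioning:
  (V=0, Y=1, W=2, U=1, X=0, Z=0) weight 1/90
  (V=0, Y=1, W=2, U=1, X=0, Z=1) weight 1/180
  (V=0, Y=1, W=2, U=1, X=1, Z=0) weight 1/180
  (V=0, Y=1, W=2, U=1, X=1, Z=1) weight 1/360
  (V=0, Y=1, W=2, U=1, X=2, Z=0) weight 1/180
  (V=0, Y=1, W=2, U=1, X=2, Z=1) weight 1/360
  (V=0, Y=2, W=2, U=1, X=0, Z=0) weight 1/105
  (V=0, Y=2, W=2, U=1, X=0, Z=1) weight 1/210
  (V=1, Y=1, W=0, U=1, X=0, Z=0) weight 1/48
  … 39 more
Group by V:
  weight(V=0) = 13/210
  weight(V=1) = 197/560
Total weight = 13/210 + 197/560 = 139/336
P(V=0 | obs) = 13/210 / 139/336 = 104/695
P(V=1 | obs) = 197/560 / 139/336 = 591/695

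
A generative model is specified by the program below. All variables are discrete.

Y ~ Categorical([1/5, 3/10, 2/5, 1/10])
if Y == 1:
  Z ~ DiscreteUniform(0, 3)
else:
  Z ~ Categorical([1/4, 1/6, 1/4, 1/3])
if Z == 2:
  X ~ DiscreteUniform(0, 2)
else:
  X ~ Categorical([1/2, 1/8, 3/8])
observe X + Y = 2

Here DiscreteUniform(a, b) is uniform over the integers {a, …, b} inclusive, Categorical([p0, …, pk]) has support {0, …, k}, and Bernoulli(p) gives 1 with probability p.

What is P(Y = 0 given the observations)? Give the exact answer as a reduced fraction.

Enumerate traces; 12 have nonzero weight after conditioning:
  (Y=0, Z=0, X=2) weight 3/160
  (Y=0, Z=1, X=2) weight 1/80
  (Y=0, Z=2, X=2) weight 1/60
  (Y=0, Z=3, X=2) weight 1/40
  (Y=1, Z=0, X=1) weight 3/320
  (Y=1, Z=1, X=1) weight 3/320
  (Y=1, Z=2, X=1) weight 1/40
  (Y=1, Z=3, X=1) weight 3/320
  (Y=2, Z=0, X=0) weight 1/20
  … 3 more
Group by Y:
  weight(Y=0) = 7/96
  weight(Y=1) = 17/320
  weight(Y=2) = 11/60
Total weight = 7/96 + 17/320 + 11/60 = 99/320
P(Y=0 | obs) = 7/96 / 99/320 = 70/297
P(Y=1 | obs) = 17/320 / 99/320 = 17/99
P(Y=2 | obs) = 11/60 / 99/320 = 16/27

P(Y = 0 | obs) = 70/297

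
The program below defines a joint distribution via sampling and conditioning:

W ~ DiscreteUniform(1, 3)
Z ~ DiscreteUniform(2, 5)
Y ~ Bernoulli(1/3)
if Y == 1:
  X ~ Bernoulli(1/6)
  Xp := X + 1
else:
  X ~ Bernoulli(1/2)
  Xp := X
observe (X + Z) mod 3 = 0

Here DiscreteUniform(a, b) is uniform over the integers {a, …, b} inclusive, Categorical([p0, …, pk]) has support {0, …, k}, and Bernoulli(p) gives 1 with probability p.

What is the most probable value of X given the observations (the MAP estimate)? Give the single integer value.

argmax_v P(X = v | obs) = 1

Enumerate traces; 18 have nonzero weight after conditioning:
  (W=1, Z=2, Y=0, X=1) weight 1/36
  (W=1, Z=2, Y=1, X=1) weight 1/216
  (W=1, Z=3, Y=0, X=0) weight 1/36
  (W=1, Z=3, Y=1, X=0) weight 5/216
  (W=1, Z=5, Y=0, X=1) weight 1/36
  (W=1, Z=5, Y=1, X=1) weight 1/216
  (W=2, Z=2, Y=0, X=1) weight 1/36
  (W=2, Z=2, Y=1, X=1) weight 1/216
  … 10 more
Group by X:
  weight(X=0) = 11/72
  weight(X=1) = 7/36
Total weight = 11/72 + 7/36 = 25/72
P(X=0 | obs) = 11/72 / 25/72 = 11/25
P(X=1 | obs) = 7/36 / 25/72 = 14/25
argmax = 1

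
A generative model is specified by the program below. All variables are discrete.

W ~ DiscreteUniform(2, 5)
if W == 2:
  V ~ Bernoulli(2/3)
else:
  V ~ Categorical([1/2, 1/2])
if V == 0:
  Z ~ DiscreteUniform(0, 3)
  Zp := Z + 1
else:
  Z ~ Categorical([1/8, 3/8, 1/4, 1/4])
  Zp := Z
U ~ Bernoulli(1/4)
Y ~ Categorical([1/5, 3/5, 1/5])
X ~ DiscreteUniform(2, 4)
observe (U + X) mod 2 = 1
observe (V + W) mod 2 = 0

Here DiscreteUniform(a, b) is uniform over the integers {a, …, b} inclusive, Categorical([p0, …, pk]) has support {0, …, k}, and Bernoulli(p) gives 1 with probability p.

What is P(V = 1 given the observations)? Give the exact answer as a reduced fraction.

Enumerate traces; 144 have nonzero weight after conditioning:
  (W=2, V=0, Z=0, U=0, Y=0, X=3) weight 1/960
  (W=2, V=0, Z=0, U=0, Y=1, X=3) weight 1/320
  (W=2, V=0, Z=0, U=0, Y=2, X=3) weight 1/960
  (W=2, V=0, Z=0, U=1, Y=0, X=2) weight 1/2880
  (W=2, V=0, Z=0, U=1, Y=0, X=4) weight 1/2880
  (W=2, V=0, Z=0, U=1, Y=1, X=2) weight 1/960
  (W=2, V=0, Z=0, U=1, Y=1, X=4) weight 1/960
  (W=2, V=0, Z=0, U=1, Y=2, X=2) weight 1/2880
  (W=3, V=1, Z=0, U=0, Y=0, X=3) weight 1/1280
  … 135 more
Group by V:
  weight(V=0) = 25/288
  weight(V=1) = 5/48
Total weight = 25/288 + 5/48 = 55/288
P(V=0 | obs) = 25/288 / 55/288 = 5/11
P(V=1 | obs) = 5/48 / 55/288 = 6/11

P(V = 1 | obs) = 6/11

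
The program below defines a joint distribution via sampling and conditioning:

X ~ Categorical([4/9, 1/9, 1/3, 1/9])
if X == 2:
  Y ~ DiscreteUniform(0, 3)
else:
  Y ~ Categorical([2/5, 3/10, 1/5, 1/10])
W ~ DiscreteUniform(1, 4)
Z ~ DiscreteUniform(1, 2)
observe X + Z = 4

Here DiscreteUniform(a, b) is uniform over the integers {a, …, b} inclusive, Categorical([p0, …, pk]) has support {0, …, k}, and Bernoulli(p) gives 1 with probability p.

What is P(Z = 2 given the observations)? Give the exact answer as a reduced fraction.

Enumerate traces; 32 have nonzero weight after conditioning:
  (X=2, Y=0, W=1, Z=2) weight 1/96
  (X=2, Y=0, W=2, Z=2) weight 1/96
  (X=2, Y=0, W=3, Z=2) weight 1/96
  (X=2, Y=0, W=4, Z=2) weight 1/96
  (X=2, Y=1, W=1, Z=2) weight 1/96
  (X=2, Y=1, W=2, Z=2) weight 1/96
  (X=2, Y=1, W=3, Z=2) weight 1/96
  (X=2, Y=1, W=4, Z=2) weight 1/96
  (X=3, Y=0, W=1, Z=1) weight 1/180
  … 23 more
Group by Z:
  weight(Z=1) = 1/18
  weight(Z=2) = 1/6
Total weight = 1/18 + 1/6 = 2/9
P(Z=1 | obs) = 1/18 / 2/9 = 1/4
P(Z=2 | obs) = 1/6 / 2/9 = 3/4

P(Z = 2 | obs) = 3/4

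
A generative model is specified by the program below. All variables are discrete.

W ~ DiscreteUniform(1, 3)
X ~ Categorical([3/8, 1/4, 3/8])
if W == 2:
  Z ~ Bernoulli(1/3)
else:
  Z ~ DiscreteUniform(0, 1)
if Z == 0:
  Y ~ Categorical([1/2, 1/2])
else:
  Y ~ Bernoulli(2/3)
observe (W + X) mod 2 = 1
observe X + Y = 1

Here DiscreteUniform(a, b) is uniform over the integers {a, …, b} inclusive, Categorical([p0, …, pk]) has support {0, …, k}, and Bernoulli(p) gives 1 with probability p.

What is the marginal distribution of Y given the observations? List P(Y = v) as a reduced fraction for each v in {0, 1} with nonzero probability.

P(Y=0) = 16/79, P(Y=1) = 63/79

Enumerate traces; 6 have nonzero weight after conditioning:
  (W=1, X=0, Z=0, Y=1) weight 1/32
  (W=1, X=0, Z=1, Y=1) weight 1/24
  (W=2, X=1, Z=0, Y=0) weight 1/36
  (W=2, X=1, Z=1, Y=0) weight 1/108
  (W=3, X=0, Z=0, Y=1) weight 1/32
  (W=3, X=0, Z=1, Y=1) weight 1/24
Group by Y:
  weight(Y=0) = 1/27
  weight(Y=1) = 7/48
Total weight = 1/27 + 7/48 = 79/432
P(Y=0 | obs) = 1/27 / 79/432 = 16/79
P(Y=1 | obs) = 7/48 / 79/432 = 63/79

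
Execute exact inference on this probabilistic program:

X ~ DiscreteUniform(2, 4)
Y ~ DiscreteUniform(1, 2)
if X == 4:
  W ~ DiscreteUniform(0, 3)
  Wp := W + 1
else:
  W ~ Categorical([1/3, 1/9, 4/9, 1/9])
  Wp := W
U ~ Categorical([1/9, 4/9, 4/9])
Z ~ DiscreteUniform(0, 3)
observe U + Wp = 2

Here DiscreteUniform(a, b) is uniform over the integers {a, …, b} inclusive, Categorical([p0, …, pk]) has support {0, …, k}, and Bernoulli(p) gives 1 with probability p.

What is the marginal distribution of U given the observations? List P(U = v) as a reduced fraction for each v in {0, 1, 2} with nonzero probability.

P(U=0) = 1/5, P(U=1) = 68/205, P(U=2) = 96/205

Enumerate traces; 64 have nonzero weight after conditioning:
  (X=2, Y=1, W=0, U=2, Z=0) weight 1/162
  (X=2, Y=1, W=0, U=2, Z=1) weight 1/162
  (X=2, Y=1, W=0, U=2, Z=2) weight 1/162
  (X=2, Y=1, W=0, U=2, Z=3) weight 1/162
  (X=2, Y=1, W=1, U=1, Z=0) weight 1/486
  (X=2, Y=1, W=1, U=1, Z=1) weight 1/486
  (X=2, Y=1, W=1, U=1, Z=2) weight 1/486
  (X=2, Y=1, W=1, U=1, Z=3) weight 1/486
  (X=2, Y=1, W=2, U=0, Z=0) weight 1/486
  … 55 more
Group by U:
  weight(U=0) = 41/972
  weight(U=1) = 17/243
  weight(U=2) = 8/81
Total weight = 41/972 + 17/243 + 8/81 = 205/972
P(U=0 | obs) = 41/972 / 205/972 = 1/5
P(U=1 | obs) = 17/243 / 205/972 = 68/205
P(U=2 | obs) = 8/81 / 205/972 = 96/205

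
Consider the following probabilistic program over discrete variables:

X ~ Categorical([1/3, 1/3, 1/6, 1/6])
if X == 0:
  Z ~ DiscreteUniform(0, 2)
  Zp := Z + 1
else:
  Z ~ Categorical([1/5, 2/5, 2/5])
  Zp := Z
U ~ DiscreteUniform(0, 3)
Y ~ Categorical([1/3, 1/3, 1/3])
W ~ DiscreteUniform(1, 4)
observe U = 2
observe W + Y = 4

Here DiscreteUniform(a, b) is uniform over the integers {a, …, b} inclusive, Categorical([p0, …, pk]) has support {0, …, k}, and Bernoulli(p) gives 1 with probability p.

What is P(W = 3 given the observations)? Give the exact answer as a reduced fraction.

P(W = 3 | obs) = 1/3

Enumerate traces; 36 have nonzero weight after conditioning:
  (X=0, Z=0, U=2, Y=0, W=4) weight 1/432
  (X=0, Z=0, U=2, Y=1, W=3) weight 1/432
  (X=0, Z=0, U=2, Y=2, W=2) weight 1/432
  (X=0, Z=1, U=2, Y=0, W=4) weight 1/432
  (X=0, Z=1, U=2, Y=1, W=3) weight 1/432
  (X=0, Z=1, U=2, Y=2, W=2) weight 1/432
  (X=0, Z=2, U=2, Y=0, W=4) weight 1/432
  (X=0, Z=2, U=2, Y=1, W=3) weight 1/432
  … 28 more
Group by W:
  weight(W=2) = 1/48
  weight(W=3) = 1/48
  weight(W=4) = 1/48
Total weight = 1/48 + 1/48 + 1/48 = 1/16
P(W=2 | obs) = 1/48 / 1/16 = 1/3
P(W=3 | obs) = 1/48 / 1/16 = 1/3
P(W=4 | obs) = 1/48 / 1/16 = 1/3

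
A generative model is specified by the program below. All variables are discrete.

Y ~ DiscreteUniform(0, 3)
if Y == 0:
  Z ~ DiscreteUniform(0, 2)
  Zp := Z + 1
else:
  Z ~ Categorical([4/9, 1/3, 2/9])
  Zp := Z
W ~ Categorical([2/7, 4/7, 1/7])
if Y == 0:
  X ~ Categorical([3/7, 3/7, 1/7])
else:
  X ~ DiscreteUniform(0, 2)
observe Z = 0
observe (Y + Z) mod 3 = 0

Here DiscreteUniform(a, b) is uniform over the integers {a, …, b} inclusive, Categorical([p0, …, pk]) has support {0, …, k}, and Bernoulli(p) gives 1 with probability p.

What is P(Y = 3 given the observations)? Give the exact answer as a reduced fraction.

Enumerate traces; 18 have nonzero weight after conditioning:
  (Y=0, Z=0, W=0, X=0) weight 1/98
  (Y=0, Z=0, W=0, X=1) weight 1/98
  (Y=0, Z=0, W=0, X=2) weight 1/294
  (Y=0, Z=0, W=1, X=0) weight 1/49
  (Y=0, Z=0, W=1, X=1) weight 1/49
  (Y=0, Z=0, W=1, X=2) weight 1/147
  (Y=0, Z=0, W=2, X=0) weight 1/196
  (Y=0, Z=0, W=2, X=1) weight 1/196
  (Y=3, Z=0, W=0, X=0) weight 2/189
  … 9 more
Group by Y:
  weight(Y=0) = 1/12
  weight(Y=3) = 1/9
Total weight = 1/12 + 1/9 = 7/36
P(Y=0 | obs) = 1/12 / 7/36 = 3/7
P(Y=3 | obs) = 1/9 / 7/36 = 4/7

P(Y = 3 | obs) = 4/7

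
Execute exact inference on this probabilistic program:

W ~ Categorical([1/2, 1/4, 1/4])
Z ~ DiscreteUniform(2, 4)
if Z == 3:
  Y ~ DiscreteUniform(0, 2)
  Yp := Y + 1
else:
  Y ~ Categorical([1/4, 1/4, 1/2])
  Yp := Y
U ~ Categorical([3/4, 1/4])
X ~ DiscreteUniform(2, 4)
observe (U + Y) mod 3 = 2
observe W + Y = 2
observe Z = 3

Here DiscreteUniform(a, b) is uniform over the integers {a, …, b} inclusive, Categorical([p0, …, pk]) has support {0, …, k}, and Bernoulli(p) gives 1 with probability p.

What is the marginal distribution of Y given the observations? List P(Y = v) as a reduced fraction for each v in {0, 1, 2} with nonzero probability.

Enumerate traces; 6 have nonzero weight after conditioning:
  (W=0, Z=3, Y=2, U=0, X=2) weight 1/72
  (W=0, Z=3, Y=2, U=0, X=3) weight 1/72
  (W=0, Z=3, Y=2, U=0, X=4) weight 1/72
  (W=1, Z=3, Y=1, U=1, X=2) weight 1/432
  (W=1, Z=3, Y=1, U=1, X=3) weight 1/432
  (W=1, Z=3, Y=1, U=1, X=4) weight 1/432
Group by Y:
  weight(Y=1) = 1/144
  weight(Y=2) = 1/24
Total weight = 1/144 + 1/24 = 7/144
P(Y=1 | obs) = 1/144 / 7/144 = 1/7
P(Y=2 | obs) = 1/24 / 7/144 = 6/7

P(Y=1) = 1/7, P(Y=2) = 6/7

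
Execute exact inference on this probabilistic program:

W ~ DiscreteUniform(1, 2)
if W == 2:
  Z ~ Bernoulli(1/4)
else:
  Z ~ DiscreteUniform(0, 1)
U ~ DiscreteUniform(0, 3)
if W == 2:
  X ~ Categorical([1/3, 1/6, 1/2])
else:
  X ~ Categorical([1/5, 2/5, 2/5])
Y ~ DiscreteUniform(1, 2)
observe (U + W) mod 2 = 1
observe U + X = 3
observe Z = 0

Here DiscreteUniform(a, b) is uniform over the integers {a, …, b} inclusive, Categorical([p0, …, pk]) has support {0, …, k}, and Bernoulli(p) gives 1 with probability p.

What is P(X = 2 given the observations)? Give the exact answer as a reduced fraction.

Enumerate traces; 6 have nonzero weight after conditioning:
  (W=1, Z=0, U=2, X=1, Y=1) weight 1/80
  (W=1, Z=0, U=2, X=1, Y=2) weight 1/80
  (W=2, Z=0, U=1, X=2, Y=1) weight 3/128
  (W=2, Z=0, U=1, X=2, Y=2) weight 3/128
  (W=2, Z=0, U=3, X=0, Y=1) weight 1/64
  (W=2, Z=0, U=3, X=0, Y=2) weight 1/64
Group by X:
  weight(X=0) = 1/32
  weight(X=1) = 1/40
  weight(X=2) = 3/64
Total weight = 1/32 + 1/40 + 3/64 = 33/320
P(X=0 | obs) = 1/32 / 33/320 = 10/33
P(X=1 | obs) = 1/40 / 33/320 = 8/33
P(X=2 | obs) = 3/64 / 33/320 = 5/11

P(X = 2 | obs) = 5/11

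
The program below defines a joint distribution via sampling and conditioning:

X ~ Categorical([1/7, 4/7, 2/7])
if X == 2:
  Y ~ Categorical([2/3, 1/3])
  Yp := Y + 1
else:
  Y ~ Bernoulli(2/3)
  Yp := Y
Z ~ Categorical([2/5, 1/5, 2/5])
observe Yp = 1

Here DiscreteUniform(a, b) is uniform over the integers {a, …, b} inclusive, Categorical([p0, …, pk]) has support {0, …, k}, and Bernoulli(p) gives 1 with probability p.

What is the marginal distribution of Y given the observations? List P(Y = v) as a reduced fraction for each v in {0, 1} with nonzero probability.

P(Y=0) = 2/7, P(Y=1) = 5/7

Enumerate traces; 9 have nonzero weight after conditioning:
  (X=0, Y=1, Z=0) weight 4/105
  (X=0, Y=1, Z=1) weight 2/105
  (X=0, Y=1, Z=2) weight 4/105
  (X=1, Y=1, Z=0) weight 16/105
  (X=1, Y=1, Z=1) weight 8/105
  (X=1, Y=1, Z=2) weight 16/105
  (X=2, Y=0, Z=0) weight 8/105
  (X=2, Y=0, Z=1) weight 4/105
  … 1 more
Group by Y:
  weight(Y=0) = 4/21
  weight(Y=1) = 10/21
Total weight = 4/21 + 10/21 = 2/3
P(Y=0 | obs) = 4/21 / 2/3 = 2/7
P(Y=1 | obs) = 10/21 / 2/3 = 5/7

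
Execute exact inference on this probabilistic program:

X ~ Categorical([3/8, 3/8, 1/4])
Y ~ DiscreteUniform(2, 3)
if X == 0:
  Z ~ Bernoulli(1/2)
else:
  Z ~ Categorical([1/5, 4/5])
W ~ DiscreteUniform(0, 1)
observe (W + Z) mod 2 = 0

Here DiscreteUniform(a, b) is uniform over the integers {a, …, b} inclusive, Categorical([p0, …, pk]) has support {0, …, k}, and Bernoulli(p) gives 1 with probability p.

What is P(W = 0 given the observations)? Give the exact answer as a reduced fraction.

Enumerate traces; 12 have nonzero weight after conditioning:
  (X=0, Y=2, Z=0, W=0) weight 3/64
  (X=0, Y=2, Z=1, W=1) weight 3/64
  (X=0, Y=3, Z=0, W=0) weight 3/64
  (X=0, Y=3, Z=1, W=1) weight 3/64
  (X=1, Y=2, Z=0, W=0) weight 3/160
  (X=1, Y=2, Z=1, W=1) weight 3/40
  (X=1, Y=3, Z=0, W=0) weight 3/160
  (X=1, Y=3, Z=1, W=1) weight 3/40
  … 4 more
Group by W:
  weight(W=0) = 5/32
  weight(W=1) = 11/32
Total weight = 5/32 + 11/32 = 1/2
P(W=0 | obs) = 5/32 / 1/2 = 5/16
P(W=1 | obs) = 11/32 / 1/2 = 11/16

P(W = 0 | obs) = 5/16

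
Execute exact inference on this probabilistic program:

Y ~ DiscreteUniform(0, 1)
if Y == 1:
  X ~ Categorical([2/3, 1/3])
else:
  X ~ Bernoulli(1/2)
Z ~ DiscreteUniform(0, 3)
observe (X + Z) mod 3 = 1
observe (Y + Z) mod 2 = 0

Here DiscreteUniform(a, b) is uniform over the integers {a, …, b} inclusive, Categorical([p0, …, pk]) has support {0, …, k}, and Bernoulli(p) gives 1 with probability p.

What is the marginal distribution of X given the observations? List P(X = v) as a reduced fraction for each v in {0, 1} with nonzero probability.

Enumerate traces; 3 have nonzero weight after conditioning:
  (Y=0, X=1, Z=0) weight 1/16
  (Y=1, X=0, Z=1) weight 1/12
  (Y=1, X=1, Z=3) weight 1/24
Group by X:
  weight(X=0) = 1/12
  weight(X=1) = 5/48
Total weight = 1/12 + 5/48 = 3/16
P(X=0 | obs) = 1/12 / 3/16 = 4/9
P(X=1 | obs) = 5/48 / 3/16 = 5/9

P(X=0) = 4/9, P(X=1) = 5/9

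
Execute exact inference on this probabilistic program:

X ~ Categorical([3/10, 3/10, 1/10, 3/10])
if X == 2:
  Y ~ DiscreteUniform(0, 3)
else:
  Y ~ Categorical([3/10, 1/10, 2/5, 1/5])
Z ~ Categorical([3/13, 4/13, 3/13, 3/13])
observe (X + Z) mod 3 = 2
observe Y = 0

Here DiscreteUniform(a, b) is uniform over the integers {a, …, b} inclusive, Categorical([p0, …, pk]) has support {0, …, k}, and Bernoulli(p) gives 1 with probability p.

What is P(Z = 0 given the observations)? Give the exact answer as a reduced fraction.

P(Z = 0 | obs) = 1/14

Enumerate traces; 5 have nonzero weight after conditioning:
  (X=0, Y=0, Z=2) weight 27/1300
  (X=1, Y=0, Z=1) weight 9/325
  (X=2, Y=0, Z=0) weight 3/520
  (X=2, Y=0, Z=3) weight 3/520
  (X=3, Y=0, Z=2) weight 27/1300
Group by Z:
  weight(Z=0) = 3/520
  weight(Z=1) = 9/325
  weight(Z=2) = 27/650
  weight(Z=3) = 3/520
Total weight = 3/520 + 9/325 + 27/650 + 3/520 = 21/260
P(Z=0 | obs) = 3/520 / 21/260 = 1/14
P(Z=1 | obs) = 9/325 / 21/260 = 12/35
P(Z=2 | obs) = 27/650 / 21/260 = 18/35
P(Z=3 | obs) = 3/520 / 21/260 = 1/14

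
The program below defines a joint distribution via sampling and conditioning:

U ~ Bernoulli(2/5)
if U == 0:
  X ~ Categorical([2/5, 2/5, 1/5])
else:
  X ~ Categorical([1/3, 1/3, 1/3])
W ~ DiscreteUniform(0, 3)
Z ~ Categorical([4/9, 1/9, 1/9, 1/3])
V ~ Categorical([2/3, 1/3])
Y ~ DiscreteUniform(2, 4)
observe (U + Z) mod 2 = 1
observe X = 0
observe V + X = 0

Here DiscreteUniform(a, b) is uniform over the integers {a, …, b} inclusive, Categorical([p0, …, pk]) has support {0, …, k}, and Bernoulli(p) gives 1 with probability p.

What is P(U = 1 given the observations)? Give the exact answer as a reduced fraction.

Enumerate traces; 48 have nonzero weight after conditioning:
  (U=0, X=0, W=0, Z=1, V=0, Y=2) weight 1/675
  (U=0, X=0, W=0, Z=1, V=0, Y=3) weight 1/675
  (U=0, X=0, W=0, Z=1, V=0, Y=4) weight 1/675
  (U=0, X=0, W=0, Z=3, V=0, Y=2) weight 1/225
  (U=0, X=0, W=0, Z=3, V=0, Y=3) weight 1/225
  (U=0, X=0, W=0, Z=3, V=0, Y=4) weight 1/225
  (U=0, X=0, W=1, Z=1, V=0, Y=2) weight 1/675
  (U=0, X=0, W=1, Z=1, V=0, Y=3) weight 1/675
  (U=1, X=0, W=0, Z=0, V=0, Y=2) weight 4/1215
  … 39 more
Group by U:
  weight(U=0) = 16/225
  weight(U=1) = 4/81
Total weight = 16/225 + 4/81 = 244/2025
P(U=0 | obs) = 16/225 / 244/2025 = 36/61
P(U=1 | obs) = 4/81 / 244/2025 = 25/61

P(U = 1 | obs) = 25/61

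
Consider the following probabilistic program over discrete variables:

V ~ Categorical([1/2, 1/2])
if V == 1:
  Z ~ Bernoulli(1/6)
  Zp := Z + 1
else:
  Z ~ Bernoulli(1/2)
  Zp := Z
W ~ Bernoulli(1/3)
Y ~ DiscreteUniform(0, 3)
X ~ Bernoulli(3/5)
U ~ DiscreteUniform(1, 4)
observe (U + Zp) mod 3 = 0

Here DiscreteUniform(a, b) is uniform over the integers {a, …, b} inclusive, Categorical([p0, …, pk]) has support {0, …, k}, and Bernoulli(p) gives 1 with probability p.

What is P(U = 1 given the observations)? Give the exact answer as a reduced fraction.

P(U = 1 | obs) = 1/13

Enumerate traces; 80 have nonzero weight after conditioning:
  (V=0, Z=0, W=0, Y=0, X=0, U=3) weight 1/240
  (V=0, Z=0, W=0, Y=0, X=1, U=3) weight 1/160
  (V=0, Z=0, W=0, Y=1, X=0, U=3) weight 1/240
  (V=0, Z=0, W=0, Y=1, X=1, U=3) weight 1/160
  (V=0, Z=0, W=0, Y=2, X=0, U=3) weight 1/240
  (V=0, Z=0, W=0, Y=2, X=1, U=3) weight 1/160
  (V=0, Z=0, W=0, Y=3, X=0, U=3) weight 1/240
  (V=0, Z=0, W=0, Y=3, X=1, U=3) weight 1/160
  (V=0, Z=1, W=0, Y=0, X=0, U=2) weight 1/240
  (V=1, Z=1, W=0, Y=0, X=0, U=1) weight 1/720
  … 70 more
Group by U:
  weight(U=1) = 1/48
  weight(U=2) = 1/6
  weight(U=3) = 1/16
  weight(U=4) = 1/48
Total weight = 1/48 + 1/6 + 1/16 + 1/48 = 13/48
P(U=1 | obs) = 1/48 / 13/48 = 1/13
P(U=2 | obs) = 1/6 / 13/48 = 8/13
P(U=3 | obs) = 1/16 / 13/48 = 3/13
P(U=4 | obs) = 1/48 / 13/48 = 1/13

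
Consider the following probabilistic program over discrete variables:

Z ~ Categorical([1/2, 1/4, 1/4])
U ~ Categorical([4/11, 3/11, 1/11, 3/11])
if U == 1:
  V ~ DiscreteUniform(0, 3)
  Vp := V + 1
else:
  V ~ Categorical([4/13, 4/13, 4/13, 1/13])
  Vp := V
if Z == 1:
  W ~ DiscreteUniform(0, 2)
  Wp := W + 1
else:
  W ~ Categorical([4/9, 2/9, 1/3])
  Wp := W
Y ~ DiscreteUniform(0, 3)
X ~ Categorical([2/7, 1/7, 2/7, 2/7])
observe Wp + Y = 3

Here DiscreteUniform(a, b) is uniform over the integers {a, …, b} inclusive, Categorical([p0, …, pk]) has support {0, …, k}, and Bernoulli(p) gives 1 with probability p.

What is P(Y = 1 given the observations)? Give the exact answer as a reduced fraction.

Enumerate traces; 576 have nonzero weight after conditioning:
  (Z=0, U=0, V=0, W=0, Y=3, X=0) weight 16/9009
  (Z=0, U=0, V=0, W=0, Y=3, X=1) weight 8/9009
  (Z=0, U=0, V=0, W=0, Y=3, X=2) weight 16/9009
  (Z=0, U=0, V=0, W=0, Y=3, X=3) weight 16/9009
  (Z=0, U=0, V=0, W=1, Y=2, X=0) weight 8/9009
  (Z=0, U=0, V=0, W=1, Y=2, X=1) weight 4/9009
  (Z=0, U=0, V=0, W=1, Y=2, X=2) weight 8/9009
  (Z=0, U=0, V=0, W=1, Y=2, X=3) weight 8/9009
  (Z=0, U=0, V=0, W=2, Y=1, X=0) weight 4/3003
  (Z=1, U=0, V=0, W=2, Y=0, X=0) weight 2/3003
  … 566 more
Group by Y:
  weight(Y=0) = 1/48
  weight(Y=1) = 1/12
  weight(Y=2) = 1/16
  weight(Y=3) = 1/12
Total weight = 1/48 + 1/12 + 1/16 + 1/12 = 1/4
P(Y=0 | obs) = 1/48 / 1/4 = 1/12
P(Y=1 | obs) = 1/12 / 1/4 = 1/3
P(Y=2 | obs) = 1/16 / 1/4 = 1/4
P(Y=3 | obs) = 1/12 / 1/4 = 1/3

P(Y = 1 | obs) = 1/3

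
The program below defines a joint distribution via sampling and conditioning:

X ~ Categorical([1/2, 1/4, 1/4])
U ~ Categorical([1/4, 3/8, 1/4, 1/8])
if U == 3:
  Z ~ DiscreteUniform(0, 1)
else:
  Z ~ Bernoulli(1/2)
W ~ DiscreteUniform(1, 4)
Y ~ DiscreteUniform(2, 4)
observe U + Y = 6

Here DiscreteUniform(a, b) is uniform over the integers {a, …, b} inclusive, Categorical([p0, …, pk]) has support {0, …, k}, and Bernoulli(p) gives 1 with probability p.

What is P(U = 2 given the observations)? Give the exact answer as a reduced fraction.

P(U = 2 | obs) = 2/3

Enumerate traces; 48 have nonzero weight after conditioning:
  (X=0, U=2, Z=0, W=1, Y=4) weight 1/192
  (X=0, U=2, Z=0, W=2, Y=4) weight 1/192
  (X=0, U=2, Z=0, W=3, Y=4) weight 1/192
  (X=0, U=2, Z=0, W=4, Y=4) weight 1/192
  (X=0, U=2, Z=1, W=1, Y=4) weight 1/192
  (X=0, U=2, Z=1, W=2, Y=4) weight 1/192
  (X=0, U=2, Z=1, W=3, Y=4) weight 1/192
  (X=0, U=2, Z=1, W=4, Y=4) weight 1/192
  (X=0, U=3, Z=0, W=1, Y=3) weight 1/384
  … 39 more
Group by U:
  weight(U=2) = 1/12
  weight(U=3) = 1/24
Total weight = 1/12 + 1/24 = 1/8
P(U=2 | obs) = 1/12 / 1/8 = 2/3
P(U=3 | obs) = 1/24 / 1/8 = 1/3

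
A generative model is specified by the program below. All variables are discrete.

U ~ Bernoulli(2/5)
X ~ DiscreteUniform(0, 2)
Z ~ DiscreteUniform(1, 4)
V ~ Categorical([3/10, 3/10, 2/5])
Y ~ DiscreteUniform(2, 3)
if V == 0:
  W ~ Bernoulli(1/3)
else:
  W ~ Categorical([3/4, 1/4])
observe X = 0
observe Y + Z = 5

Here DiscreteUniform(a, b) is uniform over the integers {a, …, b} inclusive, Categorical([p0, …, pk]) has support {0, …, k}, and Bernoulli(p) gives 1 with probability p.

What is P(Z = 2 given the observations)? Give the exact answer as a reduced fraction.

Enumerate traces; 24 have nonzero weight after conditioning:
  (U=0, X=0, Z=2, V=0, Y=3, W=0) weight 1/200
  (U=0, X=0, Z=2, V=0, Y=3, W=1) weight 1/400
  (U=0, X=0, Z=2, V=1, Y=3, W=0) weight 9/1600
  (U=0, X=0, Z=2, V=1, Y=3, W=1) weight 3/1600
  (U=0, X=0, Z=2, V=2, Y=3, W=0) weight 3/400
  (U=0, X=0, Z=2, V=2, Y=3, W=1) weight 1/400
  (U=0, X=0, Z=3, V=0, Y=2, W=0) weight 1/200
  (U=0, X=0, Z=3, V=0, Y=2, W=1) weight 1/400
  … 16 more
Group by Z:
  weight(Z=2) = 1/24
  weight(Z=3) = 1/24
Total weight = 1/24 + 1/24 = 1/12
P(Z=2 | obs) = 1/24 / 1/12 = 1/2
P(Z=3 | obs) = 1/24 / 1/12 = 1/2

P(Z = 2 | obs) = 1/2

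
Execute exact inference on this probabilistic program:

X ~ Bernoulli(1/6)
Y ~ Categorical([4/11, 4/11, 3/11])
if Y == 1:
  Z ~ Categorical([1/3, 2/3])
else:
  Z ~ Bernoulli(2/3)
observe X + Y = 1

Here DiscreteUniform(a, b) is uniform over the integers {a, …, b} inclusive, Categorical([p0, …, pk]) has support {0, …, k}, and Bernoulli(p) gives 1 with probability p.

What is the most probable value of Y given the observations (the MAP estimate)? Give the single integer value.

argmax_v P(Y = v | obs) = 1

Enumerate traces; 4 have nonzero weight after conditioning:
  (X=0, Y=1, Z=0) weight 10/99
  (X=0, Y=1, Z=1) weight 20/99
  (X=1, Y=0, Z=0) weight 2/99
  (X=1, Y=0, Z=1) weight 4/99
Group by Y:
  weight(Y=0) = 2/33
  weight(Y=1) = 10/33
Total weight = 2/33 + 10/33 = 4/11
P(Y=0 | obs) = 2/33 / 4/11 = 1/6
P(Y=1 | obs) = 10/33 / 4/11 = 5/6
argmax = 1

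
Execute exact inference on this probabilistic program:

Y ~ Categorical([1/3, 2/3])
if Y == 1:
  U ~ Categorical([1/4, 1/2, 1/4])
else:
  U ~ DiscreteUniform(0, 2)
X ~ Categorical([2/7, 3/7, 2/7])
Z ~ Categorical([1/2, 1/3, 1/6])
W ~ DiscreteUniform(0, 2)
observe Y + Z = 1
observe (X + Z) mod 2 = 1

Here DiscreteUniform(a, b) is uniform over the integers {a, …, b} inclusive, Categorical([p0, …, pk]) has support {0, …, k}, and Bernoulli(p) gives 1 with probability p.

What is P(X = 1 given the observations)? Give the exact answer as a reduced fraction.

Enumerate traces; 27 have nonzero weight after conditioning:
  (Y=0, U=0, X=0, Z=1, W=0) weight 2/567
  (Y=0, U=0, X=0, Z=1, W=1) weight 2/567
  (Y=0, U=0, X=0, Z=1, W=2) weight 2/567
  (Y=0, U=0, X=2, Z=1, W=0) weight 2/567
  (Y=0, U=0, X=2, Z=1, W=1) weight 2/567
  (Y=0, U=0, X=2, Z=1, W=2) weight 2/567
  (Y=0, U=1, X=0, Z=1, W=0) weight 2/567
  (Y=0, U=1, X=0, Z=1, W=1) weight 2/567
  (Y=1, U=0, X=1, Z=0, W=0) weight 1/84
  … 18 more
Group by X:
  weight(X=0) = 2/63
  weight(X=1) = 1/7
  weight(X=2) = 2/63
Total weight = 2/63 + 1/7 + 2/63 = 13/63
P(X=0 | obs) = 2/63 / 13/63 = 2/13
P(X=1 | obs) = 1/7 / 13/63 = 9/13
P(X=2 | obs) = 2/63 / 13/63 = 2/13

P(X = 1 | obs) = 9/13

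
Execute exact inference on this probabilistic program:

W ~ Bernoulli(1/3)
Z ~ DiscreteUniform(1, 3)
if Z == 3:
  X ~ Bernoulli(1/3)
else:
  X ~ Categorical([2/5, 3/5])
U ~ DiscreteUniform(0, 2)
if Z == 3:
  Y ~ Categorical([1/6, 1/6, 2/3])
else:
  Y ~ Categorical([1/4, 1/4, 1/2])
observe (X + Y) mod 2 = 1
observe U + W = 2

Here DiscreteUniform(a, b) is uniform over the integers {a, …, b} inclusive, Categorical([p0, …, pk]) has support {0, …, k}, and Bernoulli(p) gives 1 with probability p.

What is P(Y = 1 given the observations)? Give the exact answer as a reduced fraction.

P(Y = 1 | obs) = 14/67

Enumerate traces; 18 have nonzero weight after conditioning:
  (W=0, Z=1, X=0, U=2, Y=1) weight 1/135
  (W=0, Z=1, X=1, U=2, Y=0) weight 1/90
  (W=0, Z=1, X=1, U=2, Y=2) weight 1/45
  (W=0, Z=2, X=0, U=2, Y=1) weight 1/135
  (W=0, Z=2, X=1, U=2, Y=0) weight 1/90
  (W=0, Z=2, X=1, U=2, Y=2) weight 1/45
  (W=0, Z=3, X=0, U=2, Y=1) weight 2/243
  (W=0, Z=3, X=1, U=2, Y=0) weight 1/243
  … 10 more
Group by Y:
  weight(Y=0) = 16/405
  weight(Y=1) = 14/405
  weight(Y=2) = 37/405
Total weight = 16/405 + 14/405 + 37/405 = 67/405
P(Y=0 | obs) = 16/405 / 67/405 = 16/67
P(Y=1 | obs) = 14/405 / 67/405 = 14/67
P(Y=2 | obs) = 37/405 / 67/405 = 37/67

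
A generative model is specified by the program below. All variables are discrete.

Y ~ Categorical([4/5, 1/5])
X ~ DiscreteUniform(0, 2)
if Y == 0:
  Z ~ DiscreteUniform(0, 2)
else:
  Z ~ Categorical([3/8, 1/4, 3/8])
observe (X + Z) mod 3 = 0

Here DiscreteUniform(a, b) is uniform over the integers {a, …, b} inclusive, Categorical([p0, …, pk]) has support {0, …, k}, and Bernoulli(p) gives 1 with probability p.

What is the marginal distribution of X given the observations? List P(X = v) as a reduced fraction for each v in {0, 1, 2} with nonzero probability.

Enumerate traces; 6 have nonzero weight after conditioning:
  (Y=0, X=0, Z=0) weight 4/45
  (Y=0, X=1, Z=2) weight 4/45
  (Y=0, X=2, Z=1) weight 4/45
  (Y=1, X=0, Z=0) weight 1/40
  (Y=1, X=1, Z=2) weight 1/40
  (Y=1, X=2, Z=1) weight 1/60
Group by X:
  weight(X=0) = 41/360
  weight(X=1) = 41/360
  weight(X=2) = 19/180
Total weight = 41/360 + 41/360 + 19/180 = 1/3
P(X=0 | obs) = 41/360 / 1/3 = 41/120
P(X=1 | obs) = 41/360 / 1/3 = 41/120
P(X=2 | obs) = 19/180 / 1/3 = 19/60

P(X=0) = 41/120, P(X=1) = 41/120, P(X=2) = 19/60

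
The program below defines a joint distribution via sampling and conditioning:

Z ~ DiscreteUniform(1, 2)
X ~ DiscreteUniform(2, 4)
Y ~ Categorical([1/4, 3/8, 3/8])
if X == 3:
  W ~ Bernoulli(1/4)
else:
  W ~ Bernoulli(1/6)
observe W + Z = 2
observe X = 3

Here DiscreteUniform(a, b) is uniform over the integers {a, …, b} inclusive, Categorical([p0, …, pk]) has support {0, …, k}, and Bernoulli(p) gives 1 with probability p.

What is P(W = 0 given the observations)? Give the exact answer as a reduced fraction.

Enumerate traces; 6 have nonzero weight after conditioning:
  (Z=1, X=3, Y=0, W=1) weight 1/96
  (Z=1, X=3, Y=1, W=1) weight 1/64
  (Z=1, X=3, Y=2, W=1) weight 1/64
  (Z=2, X=3, Y=0, W=0) weight 1/32
  (Z=2, X=3, Y=1, W=0) weight 3/64
  (Z=2, X=3, Y=2, W=0) weight 3/64
Group by W:
  weight(W=0) = 1/8
  weight(W=1) = 1/24
Total weight = 1/8 + 1/24 = 1/6
P(W=0 | obs) = 1/8 / 1/6 = 3/4
P(W=1 | obs) = 1/24 / 1/6 = 1/4

P(W = 0 | obs) = 3/4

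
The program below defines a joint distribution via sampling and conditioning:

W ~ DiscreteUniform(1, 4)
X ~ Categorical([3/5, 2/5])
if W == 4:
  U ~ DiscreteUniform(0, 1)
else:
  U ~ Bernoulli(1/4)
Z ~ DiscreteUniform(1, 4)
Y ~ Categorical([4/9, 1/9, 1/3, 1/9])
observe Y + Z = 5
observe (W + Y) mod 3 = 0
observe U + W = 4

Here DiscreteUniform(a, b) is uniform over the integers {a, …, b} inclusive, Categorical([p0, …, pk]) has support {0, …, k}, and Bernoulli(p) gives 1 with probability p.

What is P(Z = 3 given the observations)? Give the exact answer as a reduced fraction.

P(Z = 3 | obs) = 6/7

Enumerate traces; 4 have nonzero weight after conditioning:
  (W=3, X=0, U=1, Z=2, Y=3) weight 1/960
  (W=3, X=1, U=1, Z=2, Y=3) weight 1/1440
  (W=4, X=0, U=0, Z=3, Y=2) weight 1/160
  (W=4, X=1, U=0, Z=3, Y=2) weight 1/240
Group by Z:
  weight(Z=2) = 1/576
  weight(Z=3) = 1/96
Total weight = 1/576 + 1/96 = 7/576
P(Z=2 | obs) = 1/576 / 7/576 = 1/7
P(Z=3 | obs) = 1/96 / 7/576 = 6/7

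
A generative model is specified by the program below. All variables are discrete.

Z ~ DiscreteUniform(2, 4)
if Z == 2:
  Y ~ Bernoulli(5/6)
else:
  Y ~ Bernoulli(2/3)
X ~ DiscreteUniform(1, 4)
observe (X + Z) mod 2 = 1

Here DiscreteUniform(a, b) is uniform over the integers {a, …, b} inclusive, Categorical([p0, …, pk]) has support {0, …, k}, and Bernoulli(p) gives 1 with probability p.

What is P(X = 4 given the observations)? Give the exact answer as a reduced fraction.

Enumerate traces; 12 have nonzero weight after conditioning:
  (Z=2, Y=0, X=1) weight 1/72
  (Z=2, Y=0, X=3) weight 1/72
  (Z=2, Y=1, X=1) weight 5/72
  (Z=2, Y=1, X=3) weight 5/72
  (Z=3, Y=0, X=2) weight 1/36
  (Z=3, Y=0, X=4) weight 1/36
  (Z=3, Y=1, X=2) weight 1/18
  (Z=3, Y=1, X=4) weight 1/18
  … 4 more
Group by X:
  weight(X=1) = 1/6
  weight(X=2) = 1/12
  weight(X=3) = 1/6
  weight(X=4) = 1/12
Total weight = 1/6 + 1/12 + 1/6 + 1/12 = 1/2
P(X=1 | obs) = 1/6 / 1/2 = 1/3
P(X=2 | obs) = 1/12 / 1/2 = 1/6
P(X=3 | obs) = 1/6 / 1/2 = 1/3
P(X=4 | obs) = 1/12 / 1/2 = 1/6

P(X = 4 | obs) = 1/6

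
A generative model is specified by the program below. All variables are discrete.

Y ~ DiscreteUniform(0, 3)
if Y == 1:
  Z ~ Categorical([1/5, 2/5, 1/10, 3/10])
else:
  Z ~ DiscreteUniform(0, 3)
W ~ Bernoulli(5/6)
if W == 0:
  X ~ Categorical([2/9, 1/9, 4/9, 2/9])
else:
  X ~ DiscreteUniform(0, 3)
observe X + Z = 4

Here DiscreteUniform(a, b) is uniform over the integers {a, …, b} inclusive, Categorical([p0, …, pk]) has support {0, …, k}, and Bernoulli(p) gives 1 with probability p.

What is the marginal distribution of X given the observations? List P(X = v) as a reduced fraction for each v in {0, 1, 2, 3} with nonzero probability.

P(X=1) = 343/1095, P(X=2) = 1037/3285, P(X=3) = 1219/3285

Enumerate traces; 24 have nonzero weight after conditioning:
  (Y=0, Z=1, W=0, X=3) weight 1/432
  (Y=0, Z=1, W=1, X=3) weight 5/384
  (Y=0, Z=2, W=0, X=2) weight 1/216
  (Y=0, Z=2, W=1, X=2) weight 5/384
  (Y=0, Z=3, W=0, X=1) weight 1/864
  (Y=0, Z=3, W=1, X=1) weight 5/384
  (Y=1, Z=1, W=0, X=3) weight 1/270
  (Y=1, Z=1, W=1, X=3) weight 1/48
  … 16 more
Group by X:
  weight(X=1) = 343/5760
  weight(X=2) = 1037/17280
  weight(X=3) = 1219/17280
Total weight = 343/5760 + 1037/17280 + 1219/17280 = 73/384
P(X=1 | obs) = 343/5760 / 73/384 = 343/1095
P(X=2 | obs) = 1037/17280 / 73/384 = 1037/3285
P(X=3 | obs) = 1219/17280 / 73/384 = 1219/3285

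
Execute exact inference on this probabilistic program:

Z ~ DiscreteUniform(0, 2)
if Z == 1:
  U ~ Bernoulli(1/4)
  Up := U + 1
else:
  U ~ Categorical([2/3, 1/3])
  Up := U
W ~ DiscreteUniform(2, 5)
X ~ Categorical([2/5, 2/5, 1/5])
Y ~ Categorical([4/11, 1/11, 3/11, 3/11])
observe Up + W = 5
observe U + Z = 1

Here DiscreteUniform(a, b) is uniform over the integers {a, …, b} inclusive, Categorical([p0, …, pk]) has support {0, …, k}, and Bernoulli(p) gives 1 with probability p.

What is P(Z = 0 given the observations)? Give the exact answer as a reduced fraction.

P(Z = 0 | obs) = 4/13

Enumerate traces; 24 have nonzero weight after conditioning:
  (Z=0, U=1, W=4, X=0, Y=0) weight 2/495
  (Z=0, U=1, W=4, X=0, Y=1) weight 1/990
  (Z=0, U=1, W=4, X=0, Y=2) weight 1/330
  (Z=0, U=1, W=4, X=0, Y=3) weight 1/330
  (Z=0, U=1, W=4, X=1, Y=0) weight 2/495
  (Z=0, U=1, W=4, X=1, Y=1) weight 1/990
  (Z=0, U=1, W=4, X=1, Y=2) weight 1/330
  (Z=0, U=1, W=4, X=1, Y=3) weight 1/330
  (Z=1, U=0, W=4, X=0, Y=0) weight 1/110
  … 15 more
Group by Z:
  weight(Z=0) = 1/36
  weight(Z=1) = 1/16
Total weight = 1/36 + 1/16 = 13/144
P(Z=0 | obs) = 1/36 / 13/144 = 4/13
P(Z=1 | obs) = 1/16 / 13/144 = 9/13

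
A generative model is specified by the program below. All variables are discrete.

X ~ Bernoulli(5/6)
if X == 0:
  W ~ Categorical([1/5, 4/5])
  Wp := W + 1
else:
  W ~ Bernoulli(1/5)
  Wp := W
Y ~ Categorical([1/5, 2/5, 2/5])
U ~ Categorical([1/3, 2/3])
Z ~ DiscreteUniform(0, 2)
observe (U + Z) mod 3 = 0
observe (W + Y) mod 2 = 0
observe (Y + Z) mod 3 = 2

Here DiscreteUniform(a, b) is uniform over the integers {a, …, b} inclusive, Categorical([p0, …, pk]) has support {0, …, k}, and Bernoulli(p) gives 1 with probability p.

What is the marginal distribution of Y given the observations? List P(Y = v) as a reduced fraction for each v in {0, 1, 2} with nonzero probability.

P(Y=0) = 1/2, P(Y=2) = 1/2

Enumerate traces; 4 have nonzero weight after conditioning:
  (X=0, W=0, Y=0, U=1, Z=2) weight 1/675
  (X=0, W=0, Y=2, U=0, Z=0) weight 1/675
  (X=1, W=0, Y=0, U=1, Z=2) weight 4/135
  (X=1, W=0, Y=2, U=0, Z=0) weight 4/135
Group by Y:
  weight(Y=0) = 7/225
  weight(Y=2) = 7/225
Total weight = 7/225 + 7/225 = 14/225
P(Y=0 | obs) = 7/225 / 14/225 = 1/2
P(Y=2 | obs) = 7/225 / 14/225 = 1/2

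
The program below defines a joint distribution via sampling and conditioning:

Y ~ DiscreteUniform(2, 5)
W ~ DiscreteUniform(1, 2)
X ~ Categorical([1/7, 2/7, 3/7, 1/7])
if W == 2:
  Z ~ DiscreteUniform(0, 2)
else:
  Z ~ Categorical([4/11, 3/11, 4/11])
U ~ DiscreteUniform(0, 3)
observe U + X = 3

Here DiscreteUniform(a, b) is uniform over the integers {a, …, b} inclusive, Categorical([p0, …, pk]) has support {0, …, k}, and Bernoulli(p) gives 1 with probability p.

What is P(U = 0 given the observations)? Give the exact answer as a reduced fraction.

P(U = 0 | obs) = 1/7

Enumerate traces; 96 have nonzero weight after conditioning:
  (Y=2, W=1, X=0, Z=0, U=3) weight 1/616
  (Y=2, W=1, X=0, Z=1, U=3) weight 3/2464
  (Y=2, W=1, X=0, Z=2, U=3) weight 1/616
  (Y=2, W=1, X=1, Z=0, U=2) weight 1/308
  (Y=2, W=1, X=1, Z=1, U=2) weight 3/1232
  (Y=2, W=1, X=1, Z=2, U=2) weight 1/308
  (Y=2, W=1, X=2, Z=0, U=1) weight 3/616
  (Y=2, W=1, X=2, Z=1, U=1) weight 9/2464
  (Y=2, W=1, X=3, Z=0, U=0) weight 1/616
  … 87 more
Group by U:
  weight(U=0) = 1/28
  weight(U=1) = 3/28
  weight(U=2) = 1/14
  weight(U=3) = 1/28
Total weight = 1/28 + 3/28 + 1/14 + 1/28 = 1/4
P(U=0 | obs) = 1/28 / 1/4 = 1/7
P(U=1 | obs) = 3/28 / 1/4 = 3/7
P(U=2 | obs) = 1/14 / 1/4 = 2/7
P(U=3 | obs) = 1/28 / 1/4 = 1/7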